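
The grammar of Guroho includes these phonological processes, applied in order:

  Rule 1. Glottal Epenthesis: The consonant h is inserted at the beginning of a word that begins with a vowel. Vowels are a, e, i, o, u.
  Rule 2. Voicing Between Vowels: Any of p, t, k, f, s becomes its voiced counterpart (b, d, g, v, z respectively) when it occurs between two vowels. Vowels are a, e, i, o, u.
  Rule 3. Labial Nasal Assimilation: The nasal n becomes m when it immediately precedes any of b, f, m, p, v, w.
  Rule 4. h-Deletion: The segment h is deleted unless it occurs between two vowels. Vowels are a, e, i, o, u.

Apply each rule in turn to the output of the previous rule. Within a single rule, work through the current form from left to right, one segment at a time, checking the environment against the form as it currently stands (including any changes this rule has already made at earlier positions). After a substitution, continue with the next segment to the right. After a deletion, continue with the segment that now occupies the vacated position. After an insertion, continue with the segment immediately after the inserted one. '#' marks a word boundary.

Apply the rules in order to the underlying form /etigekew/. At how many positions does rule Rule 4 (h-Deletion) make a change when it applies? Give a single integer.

1

Rule 1 Glottal Epenthesis: [etigekew] → [hetigekew]
Rule 2 Voicing Between Vowels: [hetigekew] → [hedigegew]
Rule 3 Labial Nasal Assimilation: no change — [hedigegew]
Rule 4 h-Deletion: [hedigegew] → [edigegew]
Rule Rule 4 changed 1 position(s).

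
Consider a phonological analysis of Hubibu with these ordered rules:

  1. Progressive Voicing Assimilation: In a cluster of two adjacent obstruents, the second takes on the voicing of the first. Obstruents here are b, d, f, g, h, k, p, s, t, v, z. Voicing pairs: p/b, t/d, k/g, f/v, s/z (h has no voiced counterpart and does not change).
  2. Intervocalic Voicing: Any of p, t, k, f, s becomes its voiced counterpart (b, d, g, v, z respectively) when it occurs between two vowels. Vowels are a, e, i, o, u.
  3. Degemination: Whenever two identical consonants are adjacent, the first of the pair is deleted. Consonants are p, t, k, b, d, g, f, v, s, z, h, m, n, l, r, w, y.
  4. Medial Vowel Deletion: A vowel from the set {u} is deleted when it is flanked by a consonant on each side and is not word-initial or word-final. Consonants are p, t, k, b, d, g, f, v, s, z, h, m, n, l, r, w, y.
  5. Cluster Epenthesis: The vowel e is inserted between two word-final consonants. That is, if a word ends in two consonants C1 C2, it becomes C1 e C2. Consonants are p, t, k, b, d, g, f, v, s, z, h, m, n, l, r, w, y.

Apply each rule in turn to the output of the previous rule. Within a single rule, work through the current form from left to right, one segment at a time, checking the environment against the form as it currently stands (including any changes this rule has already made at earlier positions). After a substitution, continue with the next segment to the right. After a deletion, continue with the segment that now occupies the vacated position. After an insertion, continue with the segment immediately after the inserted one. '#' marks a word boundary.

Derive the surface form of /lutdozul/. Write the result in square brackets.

[ltozel]

1 Progressive Voicing Assimilation: [lutdozul] → [luttozul]
2 Intervocalic Voicing: no change — [luttozul]
3 Degemination: [luttozul] → [lutozul]
4 Medial Vowel Deletion: [lutozul] → [ltozl]
5 Cluster Epenthesis: [ltozl] → [ltozel]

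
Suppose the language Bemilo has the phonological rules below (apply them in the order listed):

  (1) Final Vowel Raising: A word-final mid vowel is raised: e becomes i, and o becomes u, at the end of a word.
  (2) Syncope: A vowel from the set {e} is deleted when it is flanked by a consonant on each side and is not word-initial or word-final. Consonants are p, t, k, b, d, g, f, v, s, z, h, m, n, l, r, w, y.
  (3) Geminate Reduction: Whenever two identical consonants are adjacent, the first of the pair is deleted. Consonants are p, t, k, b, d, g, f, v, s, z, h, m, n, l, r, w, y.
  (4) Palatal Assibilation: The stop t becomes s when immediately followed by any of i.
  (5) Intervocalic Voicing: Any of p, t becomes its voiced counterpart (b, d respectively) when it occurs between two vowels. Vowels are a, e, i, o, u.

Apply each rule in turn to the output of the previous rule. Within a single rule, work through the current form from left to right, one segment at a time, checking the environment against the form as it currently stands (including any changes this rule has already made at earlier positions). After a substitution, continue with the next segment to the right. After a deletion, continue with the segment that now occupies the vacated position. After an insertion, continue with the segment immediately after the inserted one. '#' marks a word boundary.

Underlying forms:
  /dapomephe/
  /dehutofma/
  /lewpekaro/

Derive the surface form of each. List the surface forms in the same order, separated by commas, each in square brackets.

/dapomephe/:
  (1) Final Vowel Raising: [dapomephe] → [dapomephi]
  (2) Syncope: [dapomephi] → [dapomphi]
  (3) Geminate Reduction: no change — [dapomphi]
  (4) Palatal Assibilation: no change — [dapomphi]
  (5) Intervocalic Voicing: [dapomphi] → [dabomphi]
/dehutofma/:
  (1) Final Vowel Raising: no change — [dehutofma]
  (2) Syncope: [dehutofma] → [dhutofma]
  (3) Geminate Reduction: no change — [dhutofma]
  (4) Palatal Assibilation: no change — [dhutofma]
  (5) Intervocalic Voicing: [dhutofma] → [dhudofma]
/lewpekaro/:
  (1) Final Vowel Raising: [lewpekaro] → [lewpekaru]
  (2) Syncope: [lewpekaru] → [lwpkaru]
  (3) Geminate Reduction: no change — [lwpkaru]
  (4) Palatal Assibilation: no change — [lwpkaru]
  (5) Intervocalic Voicing: no change — [lwpkaru]

[dabomphi], [dhudofma], [lwpkaru]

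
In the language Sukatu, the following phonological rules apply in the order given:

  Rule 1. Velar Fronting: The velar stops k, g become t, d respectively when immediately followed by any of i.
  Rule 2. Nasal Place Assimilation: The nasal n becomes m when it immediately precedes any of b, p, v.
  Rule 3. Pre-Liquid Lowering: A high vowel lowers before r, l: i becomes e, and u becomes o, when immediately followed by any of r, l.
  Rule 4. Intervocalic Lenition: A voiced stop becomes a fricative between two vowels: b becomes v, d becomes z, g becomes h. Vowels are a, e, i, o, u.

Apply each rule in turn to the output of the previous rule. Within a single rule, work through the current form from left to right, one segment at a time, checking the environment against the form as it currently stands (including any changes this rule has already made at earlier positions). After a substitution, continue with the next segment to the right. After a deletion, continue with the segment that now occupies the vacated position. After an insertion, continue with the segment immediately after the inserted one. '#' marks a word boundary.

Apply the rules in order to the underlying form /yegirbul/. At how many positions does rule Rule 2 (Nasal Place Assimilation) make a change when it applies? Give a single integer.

0

Rule 1 Velar Fronting: [yegirbul] → [yedirbul]
Rule 2 Nasal Place Assimilation: no change — [yedirbul]
Rule 3 Pre-Liquid Lowering: [yedirbul] → [yederbol]
Rule 4 Intervocalic Lenition: [yederbol] → [yezerbol]
Rule Rule 2 changed 0 position(s).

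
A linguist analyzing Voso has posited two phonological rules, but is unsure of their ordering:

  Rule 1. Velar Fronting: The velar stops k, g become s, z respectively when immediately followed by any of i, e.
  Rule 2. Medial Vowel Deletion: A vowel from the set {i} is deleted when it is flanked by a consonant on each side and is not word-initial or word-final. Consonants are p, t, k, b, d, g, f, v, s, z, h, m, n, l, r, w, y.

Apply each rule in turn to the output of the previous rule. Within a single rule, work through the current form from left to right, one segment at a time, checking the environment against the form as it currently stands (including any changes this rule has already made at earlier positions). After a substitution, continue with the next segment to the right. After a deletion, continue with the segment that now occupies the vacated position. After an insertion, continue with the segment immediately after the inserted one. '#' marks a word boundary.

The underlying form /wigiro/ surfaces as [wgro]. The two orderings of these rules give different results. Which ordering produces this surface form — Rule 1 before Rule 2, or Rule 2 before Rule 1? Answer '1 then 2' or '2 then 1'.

2 then 1

Order 1 then 2:
  1 Velar Fronting: [wigiro] → [wiziro]
  2 Medial Vowel Deletion: [wiziro] → [wzro]
  result: [wzro]
Order 2 then 1:
  2 Medial Vowel Deletion: [wigiro] → [wgro]
  1 Velar Fronting: no change — [wgro]
  result: [wgro]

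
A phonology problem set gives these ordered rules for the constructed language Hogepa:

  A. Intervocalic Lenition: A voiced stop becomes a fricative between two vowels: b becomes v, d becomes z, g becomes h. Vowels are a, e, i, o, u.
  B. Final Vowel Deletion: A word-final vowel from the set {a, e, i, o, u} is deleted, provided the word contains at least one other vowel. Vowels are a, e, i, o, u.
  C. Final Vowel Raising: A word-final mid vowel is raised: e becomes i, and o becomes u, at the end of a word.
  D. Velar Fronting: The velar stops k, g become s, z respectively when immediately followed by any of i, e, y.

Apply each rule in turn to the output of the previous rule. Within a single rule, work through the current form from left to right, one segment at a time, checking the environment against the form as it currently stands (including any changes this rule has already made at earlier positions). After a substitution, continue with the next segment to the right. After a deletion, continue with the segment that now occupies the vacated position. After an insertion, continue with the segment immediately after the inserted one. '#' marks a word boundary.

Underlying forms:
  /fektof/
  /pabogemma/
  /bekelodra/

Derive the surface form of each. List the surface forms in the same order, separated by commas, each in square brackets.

/fektof/:
  A Intervocalic Lenition: no change — [fektof]
  B Final Vowel Deletion: no change — [fektof]
  C Final Vowel Raising: no change — [fektof]
  D Velar Fronting: no change — [fektof]
/pabogemma/:
  A Intervocalic Lenition: [pabogemma] → [pavohemma]
  B Final Vowel Deletion: [pavohemma] → [pavohemm]
  C Final Vowel Raising: no change — [pavohemm]
  D Velar Fronting: no change — [pavohemm]
/bekelodra/:
  A Intervocalic Lenition: no change — [bekelodra]
  B Final Vowel Deletion: [bekelodra] → [bekelodr]
  C Final Vowel Raising: no change — [bekelodr]
  D Velar Fronting: [bekelodr] → [beselodr]

[fektof], [pavohemm], [beselodr]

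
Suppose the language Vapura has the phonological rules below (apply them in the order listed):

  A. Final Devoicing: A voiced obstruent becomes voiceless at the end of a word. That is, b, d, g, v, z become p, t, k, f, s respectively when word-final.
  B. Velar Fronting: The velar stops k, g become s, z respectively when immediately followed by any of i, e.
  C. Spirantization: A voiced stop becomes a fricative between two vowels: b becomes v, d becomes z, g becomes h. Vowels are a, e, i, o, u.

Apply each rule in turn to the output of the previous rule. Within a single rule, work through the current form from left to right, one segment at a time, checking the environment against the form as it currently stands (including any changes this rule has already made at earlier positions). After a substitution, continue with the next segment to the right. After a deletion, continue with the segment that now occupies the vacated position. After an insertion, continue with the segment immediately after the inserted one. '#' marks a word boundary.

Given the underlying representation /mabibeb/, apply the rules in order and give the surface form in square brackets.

A Final Devoicing: [mabibeb] → [mabibep]
B Velar Fronting: no change — [mabibep]
C Spirantization: [mabibep] → [mavivep]

[mavivep]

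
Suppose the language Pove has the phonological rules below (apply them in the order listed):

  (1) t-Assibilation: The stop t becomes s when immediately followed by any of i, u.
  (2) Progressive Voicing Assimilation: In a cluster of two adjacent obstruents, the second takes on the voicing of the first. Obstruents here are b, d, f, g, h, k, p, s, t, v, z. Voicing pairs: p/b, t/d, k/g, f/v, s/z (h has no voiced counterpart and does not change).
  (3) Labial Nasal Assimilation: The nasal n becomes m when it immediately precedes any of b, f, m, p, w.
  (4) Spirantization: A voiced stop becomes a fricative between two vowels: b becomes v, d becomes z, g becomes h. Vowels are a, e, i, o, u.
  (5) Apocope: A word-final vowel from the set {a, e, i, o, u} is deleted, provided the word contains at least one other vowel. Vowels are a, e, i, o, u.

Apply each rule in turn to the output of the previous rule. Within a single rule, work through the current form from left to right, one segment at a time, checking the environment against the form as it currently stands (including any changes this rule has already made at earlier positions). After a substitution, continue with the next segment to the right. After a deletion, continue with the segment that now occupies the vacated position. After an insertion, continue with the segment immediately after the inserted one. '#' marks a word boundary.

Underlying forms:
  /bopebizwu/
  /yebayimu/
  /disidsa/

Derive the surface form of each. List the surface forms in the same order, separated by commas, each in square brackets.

/bopebizwu/:
  (1) t-Assibilation: no change — [bopebizwu]
  (2) Progressive Voicing Assimilation: no change — [bopebizwu]
  (3) Labial Nasal Assimilation: no change — [bopebizwu]
  (4) Spirantization: [bopebizwu] → [bopevizwu]
  (5) Apocope: [bopevizwu] → [bopevizw]
/yebayimu/:
  (1) t-Assibilation: no change — [yebayimu]
  (2) Progressive Voicing Assimilation: no change — [yebayimu]
  (3) Labial Nasal Assimilation: no change — [yebayimu]
  (4) Spirantization: [yebayimu] → [yevayimu]
  (5) Apocope: [yevayimu] → [yevayim]
/disidsa/:
  (1) t-Assibilation: no change — [disidsa]
  (2) Progressive Voicing Assimilation: [disidsa] → [disidza]
  (3) Labial Nasal Assimilation: no change — [disidza]
  (4) Spirantization: no change — [disidza]
  (5) Apocope: [disidza] → [disidz]

[bopevizw], [yevayim], [disidz]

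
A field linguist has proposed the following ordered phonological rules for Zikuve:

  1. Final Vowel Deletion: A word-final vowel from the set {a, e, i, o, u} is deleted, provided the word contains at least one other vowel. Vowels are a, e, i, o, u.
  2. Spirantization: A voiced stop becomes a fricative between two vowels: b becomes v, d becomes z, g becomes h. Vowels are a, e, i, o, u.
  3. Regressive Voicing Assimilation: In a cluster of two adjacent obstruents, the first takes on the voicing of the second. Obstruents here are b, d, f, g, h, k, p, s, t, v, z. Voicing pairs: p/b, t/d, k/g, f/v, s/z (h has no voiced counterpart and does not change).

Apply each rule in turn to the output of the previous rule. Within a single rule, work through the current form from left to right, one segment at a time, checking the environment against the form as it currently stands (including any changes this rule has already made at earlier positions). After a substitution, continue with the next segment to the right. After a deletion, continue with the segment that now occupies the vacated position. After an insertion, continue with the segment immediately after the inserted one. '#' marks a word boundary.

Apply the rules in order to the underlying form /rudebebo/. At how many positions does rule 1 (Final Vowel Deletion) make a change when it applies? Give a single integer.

1

1 Final Vowel Deletion: [rudebebo] → [rudebeb]
2 Spirantization: [rudebeb] → [ruzeveb]
3 Regressive Voicing Assimilation: no change — [ruzeveb]
Rule 1 changed 1 position(s).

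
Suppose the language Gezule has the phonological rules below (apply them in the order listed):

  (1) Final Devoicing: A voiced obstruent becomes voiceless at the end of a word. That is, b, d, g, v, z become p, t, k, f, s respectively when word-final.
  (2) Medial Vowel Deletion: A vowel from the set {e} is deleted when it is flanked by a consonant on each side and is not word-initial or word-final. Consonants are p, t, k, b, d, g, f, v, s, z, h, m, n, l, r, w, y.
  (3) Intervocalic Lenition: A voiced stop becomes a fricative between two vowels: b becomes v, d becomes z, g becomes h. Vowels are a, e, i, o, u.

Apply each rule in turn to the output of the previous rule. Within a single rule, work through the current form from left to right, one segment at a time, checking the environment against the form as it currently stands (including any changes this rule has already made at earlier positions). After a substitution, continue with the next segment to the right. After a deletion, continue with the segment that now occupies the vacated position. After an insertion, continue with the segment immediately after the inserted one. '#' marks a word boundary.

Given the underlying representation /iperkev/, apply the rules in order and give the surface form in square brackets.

(1) Final Devoicing: [iperkev] → [iperkef]
(2) Medial Vowel Deletion: [iperkef] → [iprkf]
(3) Intervocalic Lenition: no change — [iprkf]

[iprkf]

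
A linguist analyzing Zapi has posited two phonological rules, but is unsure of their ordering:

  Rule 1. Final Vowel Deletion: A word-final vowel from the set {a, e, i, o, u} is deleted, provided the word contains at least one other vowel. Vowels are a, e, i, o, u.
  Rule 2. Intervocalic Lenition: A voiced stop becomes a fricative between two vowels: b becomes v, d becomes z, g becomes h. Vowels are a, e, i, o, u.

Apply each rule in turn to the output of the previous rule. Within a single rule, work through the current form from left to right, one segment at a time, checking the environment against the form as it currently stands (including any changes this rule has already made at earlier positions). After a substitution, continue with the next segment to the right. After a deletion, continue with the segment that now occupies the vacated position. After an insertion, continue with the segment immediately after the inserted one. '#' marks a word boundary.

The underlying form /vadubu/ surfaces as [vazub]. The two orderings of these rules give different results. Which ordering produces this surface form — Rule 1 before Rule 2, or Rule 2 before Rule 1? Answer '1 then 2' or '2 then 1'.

1 then 2

Order 1 then 2:
  1 Final Vowel Deletion: [vadubu] → [vadub]
  2 Intervocalic Lenition: [vadub] → [vazub]
  result: [vazub]
Order 2 then 1:
  2 Intervocalic Lenition: [vadubu] → [vazuvu]
  1 Final Vowel Deletion: [vazuvu] → [vazuv]
  result: [vazuv]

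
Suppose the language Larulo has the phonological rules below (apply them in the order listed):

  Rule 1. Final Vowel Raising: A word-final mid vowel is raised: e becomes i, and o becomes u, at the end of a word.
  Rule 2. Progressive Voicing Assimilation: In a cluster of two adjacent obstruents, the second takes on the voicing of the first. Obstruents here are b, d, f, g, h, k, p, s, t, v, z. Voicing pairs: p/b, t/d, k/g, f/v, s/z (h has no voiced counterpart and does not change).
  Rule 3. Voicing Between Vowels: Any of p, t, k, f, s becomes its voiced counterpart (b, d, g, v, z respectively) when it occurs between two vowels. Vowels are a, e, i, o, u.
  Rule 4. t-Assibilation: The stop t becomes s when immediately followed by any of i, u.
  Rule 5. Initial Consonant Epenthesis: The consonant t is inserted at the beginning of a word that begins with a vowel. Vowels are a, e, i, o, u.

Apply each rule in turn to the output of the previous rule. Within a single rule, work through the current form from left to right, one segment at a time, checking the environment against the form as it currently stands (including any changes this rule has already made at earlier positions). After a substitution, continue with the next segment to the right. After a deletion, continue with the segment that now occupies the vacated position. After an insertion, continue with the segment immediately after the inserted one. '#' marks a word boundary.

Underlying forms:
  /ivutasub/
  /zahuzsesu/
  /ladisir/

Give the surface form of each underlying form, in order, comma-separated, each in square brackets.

[tivudazub], [zahuzzezu], [ladizir]

/ivutasub/:
  Rule 1 Final Vowel Raising: no change — [ivutasub]
  Rule 2 Progressive Voicing Assimilation: no change — [ivutasub]
  Rule 3 Voicing Between Vowels: [ivutasub] → [ivudazub]
  Rule 4 t-Assibilation: no change — [ivudazub]
  Rule 5 Initial Consonant Epenthesis: [ivudazub] → [tivudazub]
/zahuzsesu/:
  Rule 1 Final Vowel Raising: no change — [zahuzsesu]
  Rule 2 Progressive Voicing Assimilation: [zahuzsesu] → [zahuzzesu]
  Rule 3 Voicing Between Vowels: [zahuzzesu] → [zahuzzezu]
  Rule 4 t-Assibilation: no change — [zahuzzezu]
  Rule 5 Initial Consonant Epenthesis: no change — [zahuzzezu]
/ladisir/:
  Rule 1 Final Vowel Raising: no change — [ladisir]
  Rule 2 Progressive Voicing Assimilation: no change — [ladisir]
  Rule 3 Voicing Between Vowels: [ladisir] → [ladizir]
  Rule 4 t-Assibilation: no change — [ladizir]
  Rule 5 Initial Consonant Epenthesis: no change — [ladizir]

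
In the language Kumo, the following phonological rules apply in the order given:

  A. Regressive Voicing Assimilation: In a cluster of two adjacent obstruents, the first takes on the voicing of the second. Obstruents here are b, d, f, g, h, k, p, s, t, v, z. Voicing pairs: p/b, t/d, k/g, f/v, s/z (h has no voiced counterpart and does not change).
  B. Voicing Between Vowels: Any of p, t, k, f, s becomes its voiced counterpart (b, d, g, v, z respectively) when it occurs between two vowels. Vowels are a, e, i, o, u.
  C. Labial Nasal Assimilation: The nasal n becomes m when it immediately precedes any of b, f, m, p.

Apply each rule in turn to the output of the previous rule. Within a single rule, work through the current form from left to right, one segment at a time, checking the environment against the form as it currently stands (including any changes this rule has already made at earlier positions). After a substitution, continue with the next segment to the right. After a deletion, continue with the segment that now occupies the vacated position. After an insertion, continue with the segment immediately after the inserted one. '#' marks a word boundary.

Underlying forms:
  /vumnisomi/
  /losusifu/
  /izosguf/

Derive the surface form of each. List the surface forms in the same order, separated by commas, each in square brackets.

/vumnisomi/:
  A Regressive Voicing Assimilation: no change — [vumnisomi]
  B Voicing Between Vowels: [vumnisomi] → [vumnizomi]
  C Labial Nasal Assimilation: no change — [vumnizomi]
/losusifu/:
  A Regressive Voicing Assimilation: no change — [losusifu]
  B Voicing Between Vowels: [losusifu] → [lozuzivu]
  C Labial Nasal Assimilation: no change — [lozuzivu]
/izosguf/:
  A Regressive Voicing Assimilation: [izosguf] → [izozguf]
  B Voicing Between Vowels: no change — [izozguf]
  C Labial Nasal Assimilation: no change — [izozguf]

[vumnizomi], [lozuzivu], [izozguf]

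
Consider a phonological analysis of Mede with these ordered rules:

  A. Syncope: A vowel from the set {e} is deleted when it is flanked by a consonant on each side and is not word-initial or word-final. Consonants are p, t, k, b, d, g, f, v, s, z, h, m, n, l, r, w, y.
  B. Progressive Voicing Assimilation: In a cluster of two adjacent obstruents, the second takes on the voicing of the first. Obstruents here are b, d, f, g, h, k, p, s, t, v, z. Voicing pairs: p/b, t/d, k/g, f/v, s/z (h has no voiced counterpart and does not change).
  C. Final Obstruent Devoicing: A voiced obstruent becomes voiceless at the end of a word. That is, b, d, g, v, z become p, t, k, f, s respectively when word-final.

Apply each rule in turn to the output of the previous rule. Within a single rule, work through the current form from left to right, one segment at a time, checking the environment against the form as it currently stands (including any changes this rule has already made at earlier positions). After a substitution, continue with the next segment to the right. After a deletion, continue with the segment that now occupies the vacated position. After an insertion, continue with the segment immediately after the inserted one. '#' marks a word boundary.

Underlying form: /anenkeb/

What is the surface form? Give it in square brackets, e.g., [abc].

[annkp]

A Syncope: [anenkeb] → [annkb]
B Progressive Voicing Assimilation: [annkb] → [annkp]
C Final Obstruent Devoicing: no change — [annkp]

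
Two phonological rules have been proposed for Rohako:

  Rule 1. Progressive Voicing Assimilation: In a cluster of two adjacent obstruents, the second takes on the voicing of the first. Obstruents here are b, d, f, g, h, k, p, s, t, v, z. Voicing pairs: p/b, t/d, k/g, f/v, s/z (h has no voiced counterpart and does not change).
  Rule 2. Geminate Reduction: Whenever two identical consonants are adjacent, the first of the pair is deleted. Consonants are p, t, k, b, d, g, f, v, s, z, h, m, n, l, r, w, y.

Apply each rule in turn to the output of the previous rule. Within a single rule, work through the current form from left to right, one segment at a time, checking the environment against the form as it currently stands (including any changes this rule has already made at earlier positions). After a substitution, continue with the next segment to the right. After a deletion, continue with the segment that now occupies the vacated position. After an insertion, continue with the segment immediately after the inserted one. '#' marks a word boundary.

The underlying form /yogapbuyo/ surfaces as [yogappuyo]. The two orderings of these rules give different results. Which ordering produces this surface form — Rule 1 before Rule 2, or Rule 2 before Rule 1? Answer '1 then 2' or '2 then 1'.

2 then 1

Order 1 then 2:
  1 Progressive Voicing Assimilation: [yogapbuyo] → [yogappuyo]
  2 Geminate Reduction: [yogappuyo] → [yogapuyo]
  result: [yogapuyo]
Order 2 then 1:
  2 Geminate Reduction: no change — [yogapbuyo]
  1 Progressive Voicing Assimilation: [yogapbuyo] → [yogappuyo]
  result: [yogappuyo]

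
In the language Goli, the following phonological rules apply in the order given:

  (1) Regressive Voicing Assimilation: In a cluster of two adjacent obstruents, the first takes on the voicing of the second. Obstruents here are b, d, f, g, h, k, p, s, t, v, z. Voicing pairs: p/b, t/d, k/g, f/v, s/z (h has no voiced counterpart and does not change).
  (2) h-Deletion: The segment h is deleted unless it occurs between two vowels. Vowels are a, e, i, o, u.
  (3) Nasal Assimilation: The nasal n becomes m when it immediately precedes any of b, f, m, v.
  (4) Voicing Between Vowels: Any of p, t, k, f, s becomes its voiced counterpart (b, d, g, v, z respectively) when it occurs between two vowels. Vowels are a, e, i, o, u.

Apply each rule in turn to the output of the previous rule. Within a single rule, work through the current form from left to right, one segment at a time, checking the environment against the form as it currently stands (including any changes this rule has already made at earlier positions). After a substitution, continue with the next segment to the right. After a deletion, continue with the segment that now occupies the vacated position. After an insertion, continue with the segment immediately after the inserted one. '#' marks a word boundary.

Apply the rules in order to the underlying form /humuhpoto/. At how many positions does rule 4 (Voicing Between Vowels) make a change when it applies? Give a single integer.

2

(1) Regressive Voicing Assimilation: no change — [humuhpoto]
(2) h-Deletion: [humuhpoto] → [umupoto]
(3) Nasal Assimilation: no change — [umupoto]
(4) Voicing Between Vowels: [umupoto] → [umubodo]
Rule 4 changed 2 position(s).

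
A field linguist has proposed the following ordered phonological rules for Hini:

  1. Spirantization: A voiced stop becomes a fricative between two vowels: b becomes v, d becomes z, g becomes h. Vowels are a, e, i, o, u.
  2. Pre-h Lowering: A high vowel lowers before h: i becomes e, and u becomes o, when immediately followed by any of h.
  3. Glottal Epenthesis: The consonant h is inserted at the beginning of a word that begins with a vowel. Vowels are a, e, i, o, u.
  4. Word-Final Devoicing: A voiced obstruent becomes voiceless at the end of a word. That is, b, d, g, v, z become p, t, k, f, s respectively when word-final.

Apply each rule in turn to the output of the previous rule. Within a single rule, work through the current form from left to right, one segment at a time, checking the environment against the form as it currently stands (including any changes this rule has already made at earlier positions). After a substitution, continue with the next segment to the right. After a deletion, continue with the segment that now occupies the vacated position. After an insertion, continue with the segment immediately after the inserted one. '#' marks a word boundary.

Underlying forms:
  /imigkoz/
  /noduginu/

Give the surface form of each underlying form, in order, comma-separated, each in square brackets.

/imigkoz/:
  1 Spirantization: no change — [imigkoz]
  2 Pre-h Lowering: no change — [imigkoz]
  3 Glottal Epenthesis: [imigkoz] → [himigkoz]
  4 Word-Final Devoicing: [himigkoz] → [himigkos]
/noduginu/:
  1 Spirantization: [noduginu] → [nozuhinu]
  2 Pre-h Lowering: [nozuhinu] → [nozohinu]
  3 Glottal Epenthesis: no change — [nozohinu]
  4 Word-Final Devoicing: no change — [nozohinu]

[himigkos], [nozohinu]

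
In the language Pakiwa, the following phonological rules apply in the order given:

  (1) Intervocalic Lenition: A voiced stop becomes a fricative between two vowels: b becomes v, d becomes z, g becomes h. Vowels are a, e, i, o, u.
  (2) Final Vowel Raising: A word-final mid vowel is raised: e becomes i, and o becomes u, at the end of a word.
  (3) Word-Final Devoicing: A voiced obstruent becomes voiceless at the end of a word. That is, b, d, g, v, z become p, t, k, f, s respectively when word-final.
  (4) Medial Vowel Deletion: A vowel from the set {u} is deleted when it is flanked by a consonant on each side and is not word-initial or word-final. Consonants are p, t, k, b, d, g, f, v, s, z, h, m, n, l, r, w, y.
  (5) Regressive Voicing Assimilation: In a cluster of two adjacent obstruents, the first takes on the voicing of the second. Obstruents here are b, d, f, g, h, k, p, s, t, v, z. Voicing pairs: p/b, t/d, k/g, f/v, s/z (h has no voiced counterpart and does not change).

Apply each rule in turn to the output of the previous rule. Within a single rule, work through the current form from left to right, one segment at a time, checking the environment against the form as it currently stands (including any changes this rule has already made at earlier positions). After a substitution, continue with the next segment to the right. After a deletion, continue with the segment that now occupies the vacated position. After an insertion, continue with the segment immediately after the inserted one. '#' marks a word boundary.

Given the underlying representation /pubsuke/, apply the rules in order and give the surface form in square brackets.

[bpski]

(1) Intervocalic Lenition: no change — [pubsuke]
(2) Final Vowel Raising: [pubsuke] → [pubsuki]
(3) Word-Final Devoicing: no change — [pubsuki]
(4) Medial Vowel Deletion: [pubsuki] → [pbski]
(5) Regressive Voicing Assimilation: [pbski] → [bpski]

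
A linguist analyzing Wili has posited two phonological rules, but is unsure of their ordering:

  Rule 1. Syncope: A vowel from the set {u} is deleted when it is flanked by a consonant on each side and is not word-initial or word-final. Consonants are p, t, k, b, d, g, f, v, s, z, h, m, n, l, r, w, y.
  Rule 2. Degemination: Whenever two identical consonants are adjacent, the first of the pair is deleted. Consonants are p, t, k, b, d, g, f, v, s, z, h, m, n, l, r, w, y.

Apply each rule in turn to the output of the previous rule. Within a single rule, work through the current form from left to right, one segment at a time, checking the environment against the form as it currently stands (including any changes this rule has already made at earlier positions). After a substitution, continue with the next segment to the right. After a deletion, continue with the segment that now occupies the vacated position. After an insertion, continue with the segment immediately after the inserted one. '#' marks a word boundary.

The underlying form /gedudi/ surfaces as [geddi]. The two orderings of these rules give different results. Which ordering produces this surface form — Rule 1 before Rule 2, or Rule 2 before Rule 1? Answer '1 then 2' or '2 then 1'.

2 then 1

Order 1 then 2:
  1 Syncope: [gedudi] → [geddi]
  2 Degemination: [geddi] → [gedi]
  result: [gedi]
Order 2 then 1:
  2 Degemination: no change — [gedudi]
  1 Syncope: [gedudi] → [geddi]
  result: [geddi]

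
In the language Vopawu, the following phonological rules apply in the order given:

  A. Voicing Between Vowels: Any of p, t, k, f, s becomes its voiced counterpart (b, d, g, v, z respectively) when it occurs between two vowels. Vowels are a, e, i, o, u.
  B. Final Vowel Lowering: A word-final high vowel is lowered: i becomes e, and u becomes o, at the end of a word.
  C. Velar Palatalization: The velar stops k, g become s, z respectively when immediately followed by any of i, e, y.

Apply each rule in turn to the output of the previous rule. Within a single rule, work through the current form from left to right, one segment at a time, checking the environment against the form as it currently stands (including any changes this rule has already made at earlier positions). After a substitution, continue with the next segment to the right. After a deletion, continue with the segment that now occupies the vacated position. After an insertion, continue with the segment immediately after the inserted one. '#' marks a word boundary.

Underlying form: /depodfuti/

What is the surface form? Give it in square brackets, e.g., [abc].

[debodfude]

A Voicing Between Vowels: [depodfuti] → [debodfudi]
B Final Vowel Lowering: [debodfudi] → [debodfude]
C Velar Palatalization: no change — [debodfude]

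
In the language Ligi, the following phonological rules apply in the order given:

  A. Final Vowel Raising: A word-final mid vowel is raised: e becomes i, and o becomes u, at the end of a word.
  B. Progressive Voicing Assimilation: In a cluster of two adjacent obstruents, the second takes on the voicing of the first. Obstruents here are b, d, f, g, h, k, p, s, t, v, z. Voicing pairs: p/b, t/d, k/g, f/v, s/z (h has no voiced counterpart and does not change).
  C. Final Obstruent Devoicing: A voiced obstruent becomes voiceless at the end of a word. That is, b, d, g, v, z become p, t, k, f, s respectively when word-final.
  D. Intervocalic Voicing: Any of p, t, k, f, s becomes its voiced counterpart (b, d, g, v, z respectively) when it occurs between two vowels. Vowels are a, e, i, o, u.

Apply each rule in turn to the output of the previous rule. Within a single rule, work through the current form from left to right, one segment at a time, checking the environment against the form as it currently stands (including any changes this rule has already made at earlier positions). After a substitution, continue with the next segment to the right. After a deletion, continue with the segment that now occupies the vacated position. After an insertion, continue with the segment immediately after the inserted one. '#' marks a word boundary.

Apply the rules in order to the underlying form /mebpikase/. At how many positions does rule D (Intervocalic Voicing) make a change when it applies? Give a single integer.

A Final Vowel Raising: [mebpikase] → [mebpikasi]
B Progressive Voicing Assimilation: [mebpikasi] → [mebbikasi]
C Final Obstruent Devoicing: no change — [mebbikasi]
D Intervocalic Voicing: [mebbikasi] → [mebbigazi]
Rule D changed 2 position(s).

2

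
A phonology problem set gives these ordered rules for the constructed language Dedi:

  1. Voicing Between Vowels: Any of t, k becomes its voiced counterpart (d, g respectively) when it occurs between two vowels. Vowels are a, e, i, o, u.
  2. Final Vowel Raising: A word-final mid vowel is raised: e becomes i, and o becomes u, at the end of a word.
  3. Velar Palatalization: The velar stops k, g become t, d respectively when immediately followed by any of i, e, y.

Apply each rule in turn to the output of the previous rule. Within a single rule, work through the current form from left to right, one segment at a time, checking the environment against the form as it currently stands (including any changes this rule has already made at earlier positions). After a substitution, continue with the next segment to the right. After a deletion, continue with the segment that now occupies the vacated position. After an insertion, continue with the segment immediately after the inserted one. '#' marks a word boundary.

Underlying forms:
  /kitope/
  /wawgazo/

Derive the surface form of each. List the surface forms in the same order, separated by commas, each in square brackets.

[tidopi], [wawgazu]

/kitope/:
  1 Voicing Between Vowels: [kitope] → [kidope]
  2 Final Vowel Raising: [kidope] → [kidopi]
  3 Velar Palatalization: [kidopi] → [tidopi]
/wawgazo/:
  1 Voicing Between Vowels: no change — [wawgazo]
  2 Final Vowel Raising: [wawgazo] → [wawgazu]
  3 Velar Palatalization: no change — [wawgazu]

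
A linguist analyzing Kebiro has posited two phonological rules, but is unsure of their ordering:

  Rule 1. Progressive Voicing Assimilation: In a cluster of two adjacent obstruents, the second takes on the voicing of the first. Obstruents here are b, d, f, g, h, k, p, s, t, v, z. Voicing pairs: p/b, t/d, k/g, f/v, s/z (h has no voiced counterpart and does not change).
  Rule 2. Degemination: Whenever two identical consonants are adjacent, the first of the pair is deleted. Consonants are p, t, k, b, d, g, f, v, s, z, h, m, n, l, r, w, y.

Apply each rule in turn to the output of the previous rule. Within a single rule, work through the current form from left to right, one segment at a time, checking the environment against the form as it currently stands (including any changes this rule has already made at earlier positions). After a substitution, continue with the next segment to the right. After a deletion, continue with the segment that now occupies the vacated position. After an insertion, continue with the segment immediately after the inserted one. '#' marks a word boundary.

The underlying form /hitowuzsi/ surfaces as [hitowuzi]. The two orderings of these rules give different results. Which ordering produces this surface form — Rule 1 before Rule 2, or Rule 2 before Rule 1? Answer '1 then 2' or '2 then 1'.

Order 1 then 2:
  1 Progressive Voicing Assimilation: [hitowuzsi] → [hitowuzzi]
  2 Degemination: [hitowuzzi] → [hitowuzi]
  result: [hitowuzi]
Order 2 then 1:
  2 Degemination: no change — [hitowuzsi]
  1 Progressive Voicing Assimilation: [hitowuzsi] → [hitowuzzi]
  result: [hitowuzzi]

1 then 2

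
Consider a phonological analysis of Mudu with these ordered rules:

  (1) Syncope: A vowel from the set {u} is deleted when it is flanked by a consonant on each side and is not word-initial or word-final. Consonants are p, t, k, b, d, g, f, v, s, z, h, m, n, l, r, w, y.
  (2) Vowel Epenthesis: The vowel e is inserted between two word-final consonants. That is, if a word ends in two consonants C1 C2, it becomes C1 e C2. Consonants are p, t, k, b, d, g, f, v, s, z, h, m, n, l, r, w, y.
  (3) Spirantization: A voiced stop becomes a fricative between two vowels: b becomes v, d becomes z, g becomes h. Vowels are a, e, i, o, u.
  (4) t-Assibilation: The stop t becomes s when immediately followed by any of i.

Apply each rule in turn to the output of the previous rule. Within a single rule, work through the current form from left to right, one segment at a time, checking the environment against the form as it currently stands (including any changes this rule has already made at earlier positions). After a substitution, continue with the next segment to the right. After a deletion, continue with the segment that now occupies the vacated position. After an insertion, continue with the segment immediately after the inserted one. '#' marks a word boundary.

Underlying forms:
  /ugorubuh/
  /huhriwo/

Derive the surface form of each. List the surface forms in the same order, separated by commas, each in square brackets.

[uhorbeh], [hhriwo]

/ugorubuh/:
  (1) Syncope: [ugorubuh] → [ugorbh]
  (2) Vowel Epenthesis: [ugorbh] → [ugorbeh]
  (3) Spirantization: [ugorbeh] → [uhorbeh]
  (4) t-Assibilation: no change — [uhorbeh]
/huhriwo/:
  (1) Syncope: [huhriwo] → [hhriwo]
  (2) Vowel Epenthesis: no change — [hhriwo]
  (3) Spirantization: no change — [hhriwo]
  (4) t-Assibilation: no change — [hhriwo]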